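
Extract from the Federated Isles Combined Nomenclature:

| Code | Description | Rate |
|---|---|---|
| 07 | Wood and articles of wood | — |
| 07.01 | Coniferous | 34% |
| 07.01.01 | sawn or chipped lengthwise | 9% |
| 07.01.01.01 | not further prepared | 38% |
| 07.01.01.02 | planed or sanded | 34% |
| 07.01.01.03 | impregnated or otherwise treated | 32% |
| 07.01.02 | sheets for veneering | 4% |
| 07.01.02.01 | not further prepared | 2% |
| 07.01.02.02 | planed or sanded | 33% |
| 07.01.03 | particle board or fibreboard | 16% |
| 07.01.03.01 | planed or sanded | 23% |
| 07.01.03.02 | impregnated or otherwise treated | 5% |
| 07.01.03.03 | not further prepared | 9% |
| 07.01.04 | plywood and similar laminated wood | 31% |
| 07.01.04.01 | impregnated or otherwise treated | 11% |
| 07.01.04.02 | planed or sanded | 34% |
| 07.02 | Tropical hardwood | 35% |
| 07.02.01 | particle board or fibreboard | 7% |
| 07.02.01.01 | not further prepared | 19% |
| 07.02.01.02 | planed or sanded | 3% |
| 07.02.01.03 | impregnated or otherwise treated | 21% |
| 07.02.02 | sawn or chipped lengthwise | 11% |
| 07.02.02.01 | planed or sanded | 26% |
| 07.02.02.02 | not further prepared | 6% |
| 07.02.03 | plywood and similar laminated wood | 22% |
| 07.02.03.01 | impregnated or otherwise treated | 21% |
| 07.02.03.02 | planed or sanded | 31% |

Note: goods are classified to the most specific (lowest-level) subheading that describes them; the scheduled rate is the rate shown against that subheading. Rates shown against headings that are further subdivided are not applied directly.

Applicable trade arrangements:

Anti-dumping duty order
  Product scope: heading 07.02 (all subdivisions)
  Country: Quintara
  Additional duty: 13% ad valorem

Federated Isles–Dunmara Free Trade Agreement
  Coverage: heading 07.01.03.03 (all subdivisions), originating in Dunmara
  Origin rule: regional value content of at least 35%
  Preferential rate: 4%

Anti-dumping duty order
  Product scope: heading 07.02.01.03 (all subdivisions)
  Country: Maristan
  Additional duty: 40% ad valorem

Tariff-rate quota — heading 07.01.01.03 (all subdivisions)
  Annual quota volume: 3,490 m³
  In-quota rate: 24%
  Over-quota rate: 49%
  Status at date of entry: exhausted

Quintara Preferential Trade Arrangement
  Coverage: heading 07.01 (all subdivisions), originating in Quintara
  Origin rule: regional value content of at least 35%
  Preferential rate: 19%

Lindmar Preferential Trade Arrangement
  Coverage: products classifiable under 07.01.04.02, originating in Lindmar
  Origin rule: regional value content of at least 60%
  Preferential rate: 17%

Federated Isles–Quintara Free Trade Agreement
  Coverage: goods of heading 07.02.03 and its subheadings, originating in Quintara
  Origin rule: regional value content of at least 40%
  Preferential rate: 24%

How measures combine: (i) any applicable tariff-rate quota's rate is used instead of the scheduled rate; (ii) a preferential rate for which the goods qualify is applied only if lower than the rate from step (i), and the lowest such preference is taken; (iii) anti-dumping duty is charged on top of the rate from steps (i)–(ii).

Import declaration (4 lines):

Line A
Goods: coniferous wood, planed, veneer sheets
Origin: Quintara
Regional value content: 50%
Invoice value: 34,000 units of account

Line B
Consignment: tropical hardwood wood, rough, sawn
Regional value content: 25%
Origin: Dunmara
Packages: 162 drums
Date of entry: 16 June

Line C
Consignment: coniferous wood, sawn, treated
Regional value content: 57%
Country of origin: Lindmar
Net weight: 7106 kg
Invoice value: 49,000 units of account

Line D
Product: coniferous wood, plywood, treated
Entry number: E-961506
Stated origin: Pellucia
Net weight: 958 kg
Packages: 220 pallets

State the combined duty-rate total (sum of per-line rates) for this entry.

Line A: coniferous → 07.01; veneer sheets → 07.01.02; planed → 07.01.02.02. Scheduled 33%. Quintara agreement on 07.01: RVC ≥ 35% → 19% available; Quintara agreement on 07.02.03: 07.01.02.02 not covered; preferential 19%. → 19%.
Line B: tropical hardwood → 07.02; sawn → 07.02.02; rough → 07.02.02.02. Scheduled 6%. Dunmara agreement on 07.01.03.03: 07.02.02.02 not covered. → 6%.
Line C: coniferous → 07.01; sawn → 07.01.01; treated → 07.01.01.03. Scheduled 32%. quota on 07.01.01.03 exhausted → over-quota 49%; Lindmar agreement on 07.01.04.02: 07.01.01.03 not covered. → 49%.
Line D: coniferous → 07.01; plywood → 07.01.04; treated → 07.01.04.01. Scheduled 11%. No special measure applies. → 11%.
Sum: 19% + 6% + 49% + 11% = 85%.

85%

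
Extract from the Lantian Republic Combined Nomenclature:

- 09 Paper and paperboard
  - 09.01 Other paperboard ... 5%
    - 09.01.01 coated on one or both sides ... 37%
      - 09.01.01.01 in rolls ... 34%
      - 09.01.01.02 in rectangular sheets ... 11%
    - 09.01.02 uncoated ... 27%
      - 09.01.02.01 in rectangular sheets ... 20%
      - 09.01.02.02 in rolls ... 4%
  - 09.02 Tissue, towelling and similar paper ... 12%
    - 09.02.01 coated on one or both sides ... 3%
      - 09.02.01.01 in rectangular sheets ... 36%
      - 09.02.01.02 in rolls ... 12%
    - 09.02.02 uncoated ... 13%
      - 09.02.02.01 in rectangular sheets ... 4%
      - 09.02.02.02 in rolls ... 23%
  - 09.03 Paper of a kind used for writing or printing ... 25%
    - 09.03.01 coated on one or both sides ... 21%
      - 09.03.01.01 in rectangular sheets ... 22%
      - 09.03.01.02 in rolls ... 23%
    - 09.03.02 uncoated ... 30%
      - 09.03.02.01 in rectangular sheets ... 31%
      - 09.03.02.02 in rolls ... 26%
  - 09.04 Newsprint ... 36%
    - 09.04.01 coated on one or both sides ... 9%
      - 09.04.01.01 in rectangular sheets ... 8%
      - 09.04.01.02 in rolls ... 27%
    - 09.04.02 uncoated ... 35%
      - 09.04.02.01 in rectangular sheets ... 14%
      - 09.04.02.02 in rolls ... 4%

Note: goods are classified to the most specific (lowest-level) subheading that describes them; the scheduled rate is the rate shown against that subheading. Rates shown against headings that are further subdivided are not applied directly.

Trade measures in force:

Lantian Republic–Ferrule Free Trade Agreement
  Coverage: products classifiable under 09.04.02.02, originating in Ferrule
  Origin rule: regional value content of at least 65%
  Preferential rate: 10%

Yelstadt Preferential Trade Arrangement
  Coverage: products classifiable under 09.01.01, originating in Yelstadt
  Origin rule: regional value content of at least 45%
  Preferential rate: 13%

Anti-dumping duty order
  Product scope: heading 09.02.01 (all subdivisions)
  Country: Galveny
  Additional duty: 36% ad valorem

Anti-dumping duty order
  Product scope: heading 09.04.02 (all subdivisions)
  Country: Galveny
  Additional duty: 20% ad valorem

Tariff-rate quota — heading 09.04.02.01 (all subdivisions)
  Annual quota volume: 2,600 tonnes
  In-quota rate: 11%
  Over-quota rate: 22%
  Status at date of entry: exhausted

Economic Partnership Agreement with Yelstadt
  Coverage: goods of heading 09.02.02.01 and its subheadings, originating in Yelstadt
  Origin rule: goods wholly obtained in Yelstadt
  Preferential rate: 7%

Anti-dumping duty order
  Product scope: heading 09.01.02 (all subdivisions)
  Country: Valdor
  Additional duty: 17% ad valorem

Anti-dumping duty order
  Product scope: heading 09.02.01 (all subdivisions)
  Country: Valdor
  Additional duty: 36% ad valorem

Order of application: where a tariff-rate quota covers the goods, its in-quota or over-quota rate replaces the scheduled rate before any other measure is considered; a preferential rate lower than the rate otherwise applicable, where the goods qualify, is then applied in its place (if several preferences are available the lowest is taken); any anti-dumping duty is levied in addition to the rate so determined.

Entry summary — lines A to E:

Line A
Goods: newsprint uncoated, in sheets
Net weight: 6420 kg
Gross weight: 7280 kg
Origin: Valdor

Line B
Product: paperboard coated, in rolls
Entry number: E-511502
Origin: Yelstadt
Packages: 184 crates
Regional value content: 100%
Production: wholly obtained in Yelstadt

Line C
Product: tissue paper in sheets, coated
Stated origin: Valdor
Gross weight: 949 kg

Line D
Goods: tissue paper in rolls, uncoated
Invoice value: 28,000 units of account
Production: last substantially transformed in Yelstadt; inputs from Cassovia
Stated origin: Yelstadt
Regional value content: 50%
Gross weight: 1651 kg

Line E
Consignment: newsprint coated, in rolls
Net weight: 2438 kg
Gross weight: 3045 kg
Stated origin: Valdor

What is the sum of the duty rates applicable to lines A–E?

Line A: newsprint → 09.04; uncoated → 09.04.02; in sheets → 09.04.02.01. Scheduled 14%. quota on 09.04.02.01 exhausted → over-quota 22%. → 22%.
Line B: paperboard → 09.01; coated → 09.01.01; in rolls → 09.01.01.01. Scheduled 34%. Yelstadt agreement on 09.01.01: RVC ≥ 45% → 13% available; Yelstadt agreement on 09.02.02.01: 09.01.01.01 not covered; preferential 13%. → 13%.
Line C: tissue paper → 09.02; coated → 09.02.01; in sheets → 09.02.01.01. Scheduled 36%. anti-dumping (Valdor, 09.02.01): +36%; total 36% + 36% = 72%. → 72%.
Line D: tissue paper → 09.02; uncoated → 09.02.02; in rolls → 09.02.02.02. Scheduled 23%. Yelstadt agreement on 09.01.01: 09.02.02.02 not covered; Yelstadt agreement on 09.02.02.01: 09.02.02.02 not covered. → 23%.
Line E: newsprint → 09.04; coated → 09.04.01; in rolls → 09.04.01.02. Scheduled 27%. No special measure applies. → 27%.
Sum: 22% + 13% + 72% + 23% + 27% = 157%.

157%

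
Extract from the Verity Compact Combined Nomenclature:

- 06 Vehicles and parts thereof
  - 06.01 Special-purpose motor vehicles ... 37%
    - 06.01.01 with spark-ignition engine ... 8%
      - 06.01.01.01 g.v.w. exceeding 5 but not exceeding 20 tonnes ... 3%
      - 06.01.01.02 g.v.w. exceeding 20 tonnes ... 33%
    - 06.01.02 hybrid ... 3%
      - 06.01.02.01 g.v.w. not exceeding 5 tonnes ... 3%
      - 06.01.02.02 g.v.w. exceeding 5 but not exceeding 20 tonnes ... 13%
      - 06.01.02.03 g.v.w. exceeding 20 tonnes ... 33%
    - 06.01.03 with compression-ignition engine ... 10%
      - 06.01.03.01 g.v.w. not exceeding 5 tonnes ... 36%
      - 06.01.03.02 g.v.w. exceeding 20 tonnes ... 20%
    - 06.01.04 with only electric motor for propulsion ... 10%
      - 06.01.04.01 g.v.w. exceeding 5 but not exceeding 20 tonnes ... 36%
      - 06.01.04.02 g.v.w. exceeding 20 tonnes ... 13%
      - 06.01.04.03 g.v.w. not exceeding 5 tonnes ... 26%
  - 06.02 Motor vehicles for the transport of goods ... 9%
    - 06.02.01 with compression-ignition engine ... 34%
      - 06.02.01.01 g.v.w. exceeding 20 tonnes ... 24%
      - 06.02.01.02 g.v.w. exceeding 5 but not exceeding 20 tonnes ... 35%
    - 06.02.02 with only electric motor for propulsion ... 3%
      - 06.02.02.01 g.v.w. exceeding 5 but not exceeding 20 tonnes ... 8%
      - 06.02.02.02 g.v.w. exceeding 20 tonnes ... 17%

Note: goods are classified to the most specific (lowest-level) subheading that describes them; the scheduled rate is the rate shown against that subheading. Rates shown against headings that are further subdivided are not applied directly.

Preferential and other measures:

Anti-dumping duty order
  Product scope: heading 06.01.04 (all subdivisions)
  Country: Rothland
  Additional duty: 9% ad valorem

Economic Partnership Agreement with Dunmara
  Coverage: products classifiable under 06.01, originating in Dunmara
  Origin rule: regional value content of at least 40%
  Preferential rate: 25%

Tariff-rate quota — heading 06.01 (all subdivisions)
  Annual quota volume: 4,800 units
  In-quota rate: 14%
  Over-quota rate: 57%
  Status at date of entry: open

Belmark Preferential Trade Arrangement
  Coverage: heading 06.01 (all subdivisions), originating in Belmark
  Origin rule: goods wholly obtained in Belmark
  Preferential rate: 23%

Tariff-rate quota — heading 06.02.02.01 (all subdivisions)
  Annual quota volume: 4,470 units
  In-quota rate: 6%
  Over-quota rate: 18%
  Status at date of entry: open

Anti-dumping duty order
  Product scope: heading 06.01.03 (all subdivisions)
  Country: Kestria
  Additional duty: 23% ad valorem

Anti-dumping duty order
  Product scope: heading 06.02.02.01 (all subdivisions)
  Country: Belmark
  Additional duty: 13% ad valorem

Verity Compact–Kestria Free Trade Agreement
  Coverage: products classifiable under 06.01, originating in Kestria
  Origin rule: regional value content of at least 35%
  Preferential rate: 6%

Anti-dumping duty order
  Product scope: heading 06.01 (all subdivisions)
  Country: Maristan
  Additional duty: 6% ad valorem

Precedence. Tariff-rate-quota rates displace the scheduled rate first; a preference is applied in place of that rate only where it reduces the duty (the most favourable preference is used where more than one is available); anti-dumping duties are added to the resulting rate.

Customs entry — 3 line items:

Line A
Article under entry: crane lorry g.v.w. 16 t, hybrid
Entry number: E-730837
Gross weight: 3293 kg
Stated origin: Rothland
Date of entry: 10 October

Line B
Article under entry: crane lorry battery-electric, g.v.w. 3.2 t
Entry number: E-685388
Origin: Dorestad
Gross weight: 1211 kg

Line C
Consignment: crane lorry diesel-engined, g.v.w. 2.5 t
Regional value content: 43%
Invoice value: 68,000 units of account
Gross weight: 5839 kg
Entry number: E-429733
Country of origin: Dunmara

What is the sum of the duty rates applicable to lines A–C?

42%

Line A: crane lorry → 06.01; hybrid → 06.01.02; g.v.w. 16 t → 06.01.02.02. Scheduled 13%. quota on 06.01 open → in-quota 14%. → 14%.
Line B: crane lorry → 06.01; battery-electric → 06.01.04; g.v.w. 3.2 t → 06.01.04.03. Scheduled 26%. quota on 06.01 open → in-quota 14%. → 14%.
Line C: crane lorry → 06.01; diesel-engined → 06.01.03; g.v.w. 2.5 t → 06.01.03.01. Scheduled 36%. quota on 06.01 open → in-quota 14%; Dunmara agreement on 06.01: RVC ≥ 40% → 25% available; preference 25% not lower than 14% → no reduction. → 14%.
Sum: 14% + 14% + 14% = 42%.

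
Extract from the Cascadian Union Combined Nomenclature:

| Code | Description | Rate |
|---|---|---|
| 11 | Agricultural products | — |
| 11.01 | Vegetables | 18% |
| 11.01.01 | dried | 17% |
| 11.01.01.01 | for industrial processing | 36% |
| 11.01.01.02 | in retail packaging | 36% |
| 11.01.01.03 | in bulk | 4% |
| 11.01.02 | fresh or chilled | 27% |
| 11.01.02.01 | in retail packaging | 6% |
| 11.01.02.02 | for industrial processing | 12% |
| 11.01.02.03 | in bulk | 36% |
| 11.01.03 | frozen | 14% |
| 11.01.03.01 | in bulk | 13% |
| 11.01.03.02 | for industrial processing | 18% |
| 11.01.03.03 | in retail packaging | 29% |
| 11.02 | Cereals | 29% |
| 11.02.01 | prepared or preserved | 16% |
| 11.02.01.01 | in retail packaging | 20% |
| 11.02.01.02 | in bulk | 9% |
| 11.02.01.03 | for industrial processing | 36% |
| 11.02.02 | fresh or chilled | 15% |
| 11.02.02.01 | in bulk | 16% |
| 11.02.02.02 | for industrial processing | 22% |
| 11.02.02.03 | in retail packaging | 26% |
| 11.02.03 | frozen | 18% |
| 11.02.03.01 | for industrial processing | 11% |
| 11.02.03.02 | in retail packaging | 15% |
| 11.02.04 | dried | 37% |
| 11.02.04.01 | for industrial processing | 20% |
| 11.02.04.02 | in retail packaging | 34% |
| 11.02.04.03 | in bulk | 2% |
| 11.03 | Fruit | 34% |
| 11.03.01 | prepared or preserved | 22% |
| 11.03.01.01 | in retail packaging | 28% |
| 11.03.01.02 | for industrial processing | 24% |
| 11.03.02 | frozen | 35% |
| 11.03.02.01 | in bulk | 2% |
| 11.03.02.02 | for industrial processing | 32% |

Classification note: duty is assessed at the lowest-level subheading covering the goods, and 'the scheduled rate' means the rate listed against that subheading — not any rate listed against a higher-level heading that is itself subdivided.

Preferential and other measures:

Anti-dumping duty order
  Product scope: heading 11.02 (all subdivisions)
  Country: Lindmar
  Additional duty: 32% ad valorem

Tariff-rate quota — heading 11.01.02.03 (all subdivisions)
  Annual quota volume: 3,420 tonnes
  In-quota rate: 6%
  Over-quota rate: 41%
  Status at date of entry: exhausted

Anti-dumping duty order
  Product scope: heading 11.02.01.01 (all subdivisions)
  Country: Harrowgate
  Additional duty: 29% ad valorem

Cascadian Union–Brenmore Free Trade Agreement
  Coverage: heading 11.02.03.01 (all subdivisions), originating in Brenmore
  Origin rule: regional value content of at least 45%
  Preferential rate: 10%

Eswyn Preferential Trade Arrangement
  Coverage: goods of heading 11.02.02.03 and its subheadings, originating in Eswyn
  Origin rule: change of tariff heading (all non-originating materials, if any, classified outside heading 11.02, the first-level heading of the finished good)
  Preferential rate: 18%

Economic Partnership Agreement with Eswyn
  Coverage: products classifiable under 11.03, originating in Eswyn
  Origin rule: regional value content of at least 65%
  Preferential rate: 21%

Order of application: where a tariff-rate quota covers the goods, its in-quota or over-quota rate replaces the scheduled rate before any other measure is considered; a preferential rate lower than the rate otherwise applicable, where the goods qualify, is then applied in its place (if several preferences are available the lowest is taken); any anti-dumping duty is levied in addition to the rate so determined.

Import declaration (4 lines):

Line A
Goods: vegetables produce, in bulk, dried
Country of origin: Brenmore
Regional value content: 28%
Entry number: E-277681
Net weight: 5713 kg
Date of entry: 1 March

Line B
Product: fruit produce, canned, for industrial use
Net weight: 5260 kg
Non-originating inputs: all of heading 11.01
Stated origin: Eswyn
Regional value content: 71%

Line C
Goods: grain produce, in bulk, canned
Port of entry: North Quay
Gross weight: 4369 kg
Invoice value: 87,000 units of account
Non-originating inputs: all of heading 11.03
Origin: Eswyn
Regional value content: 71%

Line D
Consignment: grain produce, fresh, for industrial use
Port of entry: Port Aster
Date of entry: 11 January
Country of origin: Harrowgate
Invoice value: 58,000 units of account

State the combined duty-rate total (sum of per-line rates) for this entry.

56%

Line A: vegetables → 11.01; dried → 11.01.01; in bulk → 11.01.01.03. Scheduled 4%. Brenmore agreement on 11.02.03.01: 11.01.01.03 not covered. → 4%.
Line B: fruit → 11.03; canned → 11.03.01; for industrial use → 11.03.01.02. Scheduled 24%. Eswyn agreement on 11.02.02.03: 11.03.01.02 not covered; Eswyn agreement on 11.03: RVC ≥ 65% → 21% available; preferential 21%. → 21%.
Line C: grain → 11.02; canned → 11.02.01; in bulk → 11.02.01.02. Scheduled 9%. Eswyn agreement on 11.02.02.03: 11.02.01.02 not covered; Eswyn agreement on 11.03: 11.02.01.02 not covered. → 9%.
Line D: grain → 11.02; fresh → 11.02.02; for industrial use → 11.02.02.02. Scheduled 22%. No special measure applies. → 22%.
Sum: 4% + 21% + 9% + 22% = 56%.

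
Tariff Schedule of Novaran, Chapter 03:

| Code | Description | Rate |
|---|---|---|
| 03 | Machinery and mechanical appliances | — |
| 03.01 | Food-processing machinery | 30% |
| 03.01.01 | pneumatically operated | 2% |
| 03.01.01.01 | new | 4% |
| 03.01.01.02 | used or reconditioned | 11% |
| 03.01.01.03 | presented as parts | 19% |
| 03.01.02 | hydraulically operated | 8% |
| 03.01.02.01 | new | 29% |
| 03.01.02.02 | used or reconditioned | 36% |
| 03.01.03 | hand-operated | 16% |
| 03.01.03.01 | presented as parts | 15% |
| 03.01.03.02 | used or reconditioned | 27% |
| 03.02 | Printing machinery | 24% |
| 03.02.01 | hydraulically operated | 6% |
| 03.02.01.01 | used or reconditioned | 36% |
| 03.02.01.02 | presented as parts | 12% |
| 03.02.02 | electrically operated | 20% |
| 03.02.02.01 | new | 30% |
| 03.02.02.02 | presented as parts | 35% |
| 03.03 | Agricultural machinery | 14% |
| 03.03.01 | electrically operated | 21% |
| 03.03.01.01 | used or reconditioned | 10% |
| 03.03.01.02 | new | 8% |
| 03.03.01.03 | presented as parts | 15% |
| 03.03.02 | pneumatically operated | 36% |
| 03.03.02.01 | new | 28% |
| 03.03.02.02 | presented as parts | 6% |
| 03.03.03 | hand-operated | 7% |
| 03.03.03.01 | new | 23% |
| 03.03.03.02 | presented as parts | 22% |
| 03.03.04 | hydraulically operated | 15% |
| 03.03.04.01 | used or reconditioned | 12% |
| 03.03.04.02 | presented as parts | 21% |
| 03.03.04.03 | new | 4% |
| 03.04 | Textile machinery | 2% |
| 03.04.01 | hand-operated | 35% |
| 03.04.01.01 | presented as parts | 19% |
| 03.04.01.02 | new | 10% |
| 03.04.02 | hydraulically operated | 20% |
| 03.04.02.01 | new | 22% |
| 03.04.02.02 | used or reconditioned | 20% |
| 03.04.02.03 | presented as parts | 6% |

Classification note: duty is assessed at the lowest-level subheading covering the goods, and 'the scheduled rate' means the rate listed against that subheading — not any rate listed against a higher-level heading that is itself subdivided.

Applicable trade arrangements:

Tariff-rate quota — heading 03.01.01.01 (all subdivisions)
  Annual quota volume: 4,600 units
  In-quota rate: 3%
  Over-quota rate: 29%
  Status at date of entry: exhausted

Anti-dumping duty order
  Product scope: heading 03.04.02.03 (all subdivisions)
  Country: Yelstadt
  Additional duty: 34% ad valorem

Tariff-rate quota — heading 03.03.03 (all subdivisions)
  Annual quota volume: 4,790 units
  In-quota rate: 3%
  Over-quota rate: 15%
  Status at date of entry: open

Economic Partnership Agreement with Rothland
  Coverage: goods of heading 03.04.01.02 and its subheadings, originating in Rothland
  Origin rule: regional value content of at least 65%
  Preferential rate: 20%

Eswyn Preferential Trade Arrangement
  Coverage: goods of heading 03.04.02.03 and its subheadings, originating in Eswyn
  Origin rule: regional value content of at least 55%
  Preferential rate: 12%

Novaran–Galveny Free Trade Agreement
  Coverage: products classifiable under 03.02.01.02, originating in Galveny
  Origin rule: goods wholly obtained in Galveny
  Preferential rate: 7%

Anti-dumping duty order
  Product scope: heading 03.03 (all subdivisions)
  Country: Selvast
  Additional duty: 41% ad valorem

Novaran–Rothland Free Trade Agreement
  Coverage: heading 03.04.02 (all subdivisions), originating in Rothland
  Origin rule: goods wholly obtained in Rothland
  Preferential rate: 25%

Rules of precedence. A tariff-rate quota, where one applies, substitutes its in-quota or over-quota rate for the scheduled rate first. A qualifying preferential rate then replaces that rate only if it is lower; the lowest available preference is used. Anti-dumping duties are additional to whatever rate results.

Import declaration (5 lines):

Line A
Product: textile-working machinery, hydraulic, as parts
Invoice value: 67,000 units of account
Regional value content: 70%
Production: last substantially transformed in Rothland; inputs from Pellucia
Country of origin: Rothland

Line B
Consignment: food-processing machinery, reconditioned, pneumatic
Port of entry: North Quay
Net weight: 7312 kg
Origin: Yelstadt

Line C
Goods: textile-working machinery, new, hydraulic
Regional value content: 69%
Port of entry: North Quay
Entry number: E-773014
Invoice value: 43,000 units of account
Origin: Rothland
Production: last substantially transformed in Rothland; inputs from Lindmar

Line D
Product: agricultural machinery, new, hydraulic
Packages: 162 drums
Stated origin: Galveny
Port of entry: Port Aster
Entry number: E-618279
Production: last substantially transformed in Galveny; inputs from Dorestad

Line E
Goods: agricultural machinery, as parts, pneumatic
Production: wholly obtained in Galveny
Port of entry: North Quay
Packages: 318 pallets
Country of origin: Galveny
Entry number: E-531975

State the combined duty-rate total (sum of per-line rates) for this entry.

Line A: textile-working → 03.04; hydraulic → 03.04.02; as parts → 03.04.02.03. Scheduled 6%. Rothland agreement on 03.04.01.02: 03.04.02.03 not covered; Rothland agreement on 03.04.02: not wholly obtained. → 6%.
Line B: food-processing → 03.01; pneumatic → 03.01.01; reconditioned → 03.01.01.02. Scheduled 11%. No special measure applies. → 11%.
Line C: textile-working → 03.04; hydraulic → 03.04.02; new → 03.04.02.01. Scheduled 22%. Rothland agreement on 03.04.01.02: 03.04.02.01 not covered; Rothland agreement on 03.04.02: not wholly obtained. → 22%.
Line D: agricultural → 03.03; hydraulic → 03.03.04; new → 03.03.04.03. Scheduled 4%. Galveny agreement on 03.02.01.02: 03.03.04.03 not covered. → 4%.
Line E: agricultural → 03.03; pneumatic → 03.03.02; as parts → 03.03.02.02. Scheduled 6%. Galveny agreement on 03.02.01.02: 03.03.02.02 not covered. → 6%.
Sum: 6% + 11% + 22% + 4% + 6% = 49%.

49%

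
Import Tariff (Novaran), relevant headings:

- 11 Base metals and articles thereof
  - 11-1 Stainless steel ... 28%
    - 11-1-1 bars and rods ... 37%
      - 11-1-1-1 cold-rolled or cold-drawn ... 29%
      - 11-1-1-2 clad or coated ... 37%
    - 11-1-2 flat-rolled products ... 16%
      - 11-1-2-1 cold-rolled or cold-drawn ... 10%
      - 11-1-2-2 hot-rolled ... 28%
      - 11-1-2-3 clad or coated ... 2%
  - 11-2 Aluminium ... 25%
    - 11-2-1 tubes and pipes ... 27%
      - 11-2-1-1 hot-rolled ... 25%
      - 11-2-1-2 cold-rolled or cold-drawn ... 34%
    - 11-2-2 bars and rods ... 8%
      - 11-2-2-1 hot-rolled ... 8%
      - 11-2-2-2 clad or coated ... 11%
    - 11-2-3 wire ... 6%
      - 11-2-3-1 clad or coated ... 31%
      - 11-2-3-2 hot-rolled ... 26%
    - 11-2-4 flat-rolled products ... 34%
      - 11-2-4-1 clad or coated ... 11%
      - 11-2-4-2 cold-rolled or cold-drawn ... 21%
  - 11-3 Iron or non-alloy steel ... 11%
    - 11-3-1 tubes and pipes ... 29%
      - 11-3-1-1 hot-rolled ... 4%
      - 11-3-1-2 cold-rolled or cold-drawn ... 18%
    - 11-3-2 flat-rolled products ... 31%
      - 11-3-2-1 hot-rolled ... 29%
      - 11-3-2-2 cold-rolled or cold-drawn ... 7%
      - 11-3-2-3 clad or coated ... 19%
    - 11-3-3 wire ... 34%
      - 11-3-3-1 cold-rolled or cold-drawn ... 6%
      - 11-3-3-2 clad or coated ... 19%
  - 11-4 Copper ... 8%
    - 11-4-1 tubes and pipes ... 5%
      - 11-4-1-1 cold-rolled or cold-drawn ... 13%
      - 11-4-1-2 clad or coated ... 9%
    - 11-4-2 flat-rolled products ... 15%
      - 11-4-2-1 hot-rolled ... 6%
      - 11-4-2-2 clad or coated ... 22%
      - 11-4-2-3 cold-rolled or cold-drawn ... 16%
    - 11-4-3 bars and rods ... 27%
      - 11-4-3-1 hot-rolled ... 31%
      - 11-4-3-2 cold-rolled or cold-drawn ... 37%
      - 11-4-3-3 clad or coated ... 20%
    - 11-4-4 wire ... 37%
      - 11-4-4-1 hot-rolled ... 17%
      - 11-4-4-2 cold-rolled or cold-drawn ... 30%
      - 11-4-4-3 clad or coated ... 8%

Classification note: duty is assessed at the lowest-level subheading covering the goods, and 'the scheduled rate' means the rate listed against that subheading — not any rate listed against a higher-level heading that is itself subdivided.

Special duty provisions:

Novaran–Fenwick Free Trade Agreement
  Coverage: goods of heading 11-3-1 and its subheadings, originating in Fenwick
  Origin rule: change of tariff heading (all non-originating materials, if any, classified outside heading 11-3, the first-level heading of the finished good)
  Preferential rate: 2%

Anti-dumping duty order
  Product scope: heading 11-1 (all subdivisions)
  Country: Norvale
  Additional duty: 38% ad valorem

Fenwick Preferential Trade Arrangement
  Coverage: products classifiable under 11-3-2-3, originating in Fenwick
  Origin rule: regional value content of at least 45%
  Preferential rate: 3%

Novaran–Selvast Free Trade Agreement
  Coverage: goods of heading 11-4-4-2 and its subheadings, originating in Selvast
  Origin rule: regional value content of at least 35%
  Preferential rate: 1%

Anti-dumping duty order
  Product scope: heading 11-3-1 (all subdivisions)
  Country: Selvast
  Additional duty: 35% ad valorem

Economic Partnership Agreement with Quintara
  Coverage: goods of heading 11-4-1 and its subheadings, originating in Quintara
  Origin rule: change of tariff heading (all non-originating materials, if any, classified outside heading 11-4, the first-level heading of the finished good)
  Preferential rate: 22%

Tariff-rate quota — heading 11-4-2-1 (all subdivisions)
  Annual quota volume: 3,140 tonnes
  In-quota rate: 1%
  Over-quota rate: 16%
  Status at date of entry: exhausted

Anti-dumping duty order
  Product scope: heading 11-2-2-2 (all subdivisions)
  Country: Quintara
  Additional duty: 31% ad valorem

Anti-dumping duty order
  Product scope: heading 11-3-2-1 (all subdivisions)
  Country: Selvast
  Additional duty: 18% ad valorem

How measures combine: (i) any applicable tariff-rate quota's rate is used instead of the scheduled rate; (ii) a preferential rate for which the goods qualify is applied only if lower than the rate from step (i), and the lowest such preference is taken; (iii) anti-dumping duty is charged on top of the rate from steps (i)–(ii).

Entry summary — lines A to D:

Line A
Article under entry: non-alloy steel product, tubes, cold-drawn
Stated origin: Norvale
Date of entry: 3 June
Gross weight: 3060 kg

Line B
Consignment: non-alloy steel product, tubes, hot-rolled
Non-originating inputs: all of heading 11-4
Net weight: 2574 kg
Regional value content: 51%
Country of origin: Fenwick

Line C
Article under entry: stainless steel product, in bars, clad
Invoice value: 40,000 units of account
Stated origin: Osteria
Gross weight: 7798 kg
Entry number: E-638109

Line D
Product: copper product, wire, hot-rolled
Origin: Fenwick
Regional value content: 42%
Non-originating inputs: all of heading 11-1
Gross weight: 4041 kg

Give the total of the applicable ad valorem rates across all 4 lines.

74%

Line A: non-alloy steel → 11-3; tubes → 11-3-1; cold-drawn → 11-3-1-2. Scheduled 18%. No special measure applies. → 18%.
Line B: non-alloy steel → 11-3; tubes → 11-3-1; hot-rolled → 11-3-1-1. Scheduled 4%. Fenwick agreement on 11-3-1: CTH met → 2% available; Fenwick agreement on 11-3-2-3: 11-3-1-1 not covered; preferential 2%. → 2%.
Line C: stainless steel → 11-1; in bars → 11-1-1; clad → 11-1-1-2. Scheduled 37%. No special measure applies. → 37%.
Line D: copper → 11-4; wire → 11-4-4; hot-rolled → 11-4-4-1. Scheduled 17%. Fenwick agreement on 11-3-1: 11-4-4-1 not covered; Fenwick agreement on 11-3-2-3: 11-4-4-1 not covered. → 17%.
Sum: 18% + 2% + 37% + 17% = 74%.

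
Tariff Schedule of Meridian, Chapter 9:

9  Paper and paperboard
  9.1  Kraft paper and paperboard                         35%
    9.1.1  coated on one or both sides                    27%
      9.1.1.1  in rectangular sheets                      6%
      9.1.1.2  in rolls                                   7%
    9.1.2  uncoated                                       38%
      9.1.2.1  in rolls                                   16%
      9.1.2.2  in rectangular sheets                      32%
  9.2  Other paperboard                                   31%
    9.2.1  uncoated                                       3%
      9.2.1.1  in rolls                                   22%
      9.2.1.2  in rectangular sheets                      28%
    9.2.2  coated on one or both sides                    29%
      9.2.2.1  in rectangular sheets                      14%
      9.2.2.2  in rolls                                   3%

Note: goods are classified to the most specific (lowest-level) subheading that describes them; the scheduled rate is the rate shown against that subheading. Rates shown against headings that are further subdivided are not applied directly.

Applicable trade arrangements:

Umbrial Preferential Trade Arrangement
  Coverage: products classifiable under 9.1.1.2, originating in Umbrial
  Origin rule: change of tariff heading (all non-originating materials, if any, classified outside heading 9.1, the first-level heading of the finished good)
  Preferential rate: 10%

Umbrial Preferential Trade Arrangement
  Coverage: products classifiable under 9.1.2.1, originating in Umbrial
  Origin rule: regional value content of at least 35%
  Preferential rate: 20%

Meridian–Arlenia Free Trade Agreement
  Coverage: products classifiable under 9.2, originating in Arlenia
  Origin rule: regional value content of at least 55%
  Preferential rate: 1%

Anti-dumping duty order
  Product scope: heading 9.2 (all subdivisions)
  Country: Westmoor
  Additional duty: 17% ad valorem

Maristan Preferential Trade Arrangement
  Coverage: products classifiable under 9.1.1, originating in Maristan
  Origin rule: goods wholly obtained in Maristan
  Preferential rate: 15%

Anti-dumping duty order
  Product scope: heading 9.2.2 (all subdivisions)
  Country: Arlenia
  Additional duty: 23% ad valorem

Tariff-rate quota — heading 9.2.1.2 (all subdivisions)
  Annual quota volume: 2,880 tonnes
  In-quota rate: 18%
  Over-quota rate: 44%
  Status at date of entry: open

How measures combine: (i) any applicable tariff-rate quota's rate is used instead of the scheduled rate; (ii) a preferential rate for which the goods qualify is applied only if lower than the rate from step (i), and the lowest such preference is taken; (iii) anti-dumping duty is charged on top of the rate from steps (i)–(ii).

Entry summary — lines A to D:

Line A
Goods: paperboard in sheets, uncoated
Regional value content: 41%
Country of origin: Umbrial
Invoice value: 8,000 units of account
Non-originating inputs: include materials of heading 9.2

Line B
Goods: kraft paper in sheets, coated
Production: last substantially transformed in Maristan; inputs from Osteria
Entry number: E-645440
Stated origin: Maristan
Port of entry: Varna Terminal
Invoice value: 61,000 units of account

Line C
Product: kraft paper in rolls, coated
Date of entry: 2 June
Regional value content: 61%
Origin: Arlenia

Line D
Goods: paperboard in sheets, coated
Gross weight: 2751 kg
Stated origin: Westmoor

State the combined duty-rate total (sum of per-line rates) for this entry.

Line A: paperboard → 9.2; uncoated → 9.2.1; in sheets → 9.2.1.2. Scheduled 28%. quota on 9.2.1.2 open → in-quota 18%; Umbrial agreement on 9.1.1.2: 9.2.1.2 not covered; Umbrial agreement on 9.1.2.1: 9.2.1.2 not covered. → 18%.
Line B: kraft paper → 9.1; coated → 9.1.1; in sheets → 9.1.1.1. Scheduled 6%. Maristan agreement on 9.1.1: not wholly obtained. → 6%.
Line C: kraft paper → 9.1; coated → 9.1.1; in rolls → 9.1.1.2. Scheduled 7%. Arlenia agreement on 9.2: 9.1.1.2 not covered. → 7%.
Line D: paperboard → 9.2; coated → 9.2.2; in sheets → 9.2.2.1. Scheduled 14%. anti-dumping (Westmoor, 9.2): +17%; total 14% + 17% = 31%. → 31%.
Sum: 18% + 6% + 7% + 31% = 62%.

62%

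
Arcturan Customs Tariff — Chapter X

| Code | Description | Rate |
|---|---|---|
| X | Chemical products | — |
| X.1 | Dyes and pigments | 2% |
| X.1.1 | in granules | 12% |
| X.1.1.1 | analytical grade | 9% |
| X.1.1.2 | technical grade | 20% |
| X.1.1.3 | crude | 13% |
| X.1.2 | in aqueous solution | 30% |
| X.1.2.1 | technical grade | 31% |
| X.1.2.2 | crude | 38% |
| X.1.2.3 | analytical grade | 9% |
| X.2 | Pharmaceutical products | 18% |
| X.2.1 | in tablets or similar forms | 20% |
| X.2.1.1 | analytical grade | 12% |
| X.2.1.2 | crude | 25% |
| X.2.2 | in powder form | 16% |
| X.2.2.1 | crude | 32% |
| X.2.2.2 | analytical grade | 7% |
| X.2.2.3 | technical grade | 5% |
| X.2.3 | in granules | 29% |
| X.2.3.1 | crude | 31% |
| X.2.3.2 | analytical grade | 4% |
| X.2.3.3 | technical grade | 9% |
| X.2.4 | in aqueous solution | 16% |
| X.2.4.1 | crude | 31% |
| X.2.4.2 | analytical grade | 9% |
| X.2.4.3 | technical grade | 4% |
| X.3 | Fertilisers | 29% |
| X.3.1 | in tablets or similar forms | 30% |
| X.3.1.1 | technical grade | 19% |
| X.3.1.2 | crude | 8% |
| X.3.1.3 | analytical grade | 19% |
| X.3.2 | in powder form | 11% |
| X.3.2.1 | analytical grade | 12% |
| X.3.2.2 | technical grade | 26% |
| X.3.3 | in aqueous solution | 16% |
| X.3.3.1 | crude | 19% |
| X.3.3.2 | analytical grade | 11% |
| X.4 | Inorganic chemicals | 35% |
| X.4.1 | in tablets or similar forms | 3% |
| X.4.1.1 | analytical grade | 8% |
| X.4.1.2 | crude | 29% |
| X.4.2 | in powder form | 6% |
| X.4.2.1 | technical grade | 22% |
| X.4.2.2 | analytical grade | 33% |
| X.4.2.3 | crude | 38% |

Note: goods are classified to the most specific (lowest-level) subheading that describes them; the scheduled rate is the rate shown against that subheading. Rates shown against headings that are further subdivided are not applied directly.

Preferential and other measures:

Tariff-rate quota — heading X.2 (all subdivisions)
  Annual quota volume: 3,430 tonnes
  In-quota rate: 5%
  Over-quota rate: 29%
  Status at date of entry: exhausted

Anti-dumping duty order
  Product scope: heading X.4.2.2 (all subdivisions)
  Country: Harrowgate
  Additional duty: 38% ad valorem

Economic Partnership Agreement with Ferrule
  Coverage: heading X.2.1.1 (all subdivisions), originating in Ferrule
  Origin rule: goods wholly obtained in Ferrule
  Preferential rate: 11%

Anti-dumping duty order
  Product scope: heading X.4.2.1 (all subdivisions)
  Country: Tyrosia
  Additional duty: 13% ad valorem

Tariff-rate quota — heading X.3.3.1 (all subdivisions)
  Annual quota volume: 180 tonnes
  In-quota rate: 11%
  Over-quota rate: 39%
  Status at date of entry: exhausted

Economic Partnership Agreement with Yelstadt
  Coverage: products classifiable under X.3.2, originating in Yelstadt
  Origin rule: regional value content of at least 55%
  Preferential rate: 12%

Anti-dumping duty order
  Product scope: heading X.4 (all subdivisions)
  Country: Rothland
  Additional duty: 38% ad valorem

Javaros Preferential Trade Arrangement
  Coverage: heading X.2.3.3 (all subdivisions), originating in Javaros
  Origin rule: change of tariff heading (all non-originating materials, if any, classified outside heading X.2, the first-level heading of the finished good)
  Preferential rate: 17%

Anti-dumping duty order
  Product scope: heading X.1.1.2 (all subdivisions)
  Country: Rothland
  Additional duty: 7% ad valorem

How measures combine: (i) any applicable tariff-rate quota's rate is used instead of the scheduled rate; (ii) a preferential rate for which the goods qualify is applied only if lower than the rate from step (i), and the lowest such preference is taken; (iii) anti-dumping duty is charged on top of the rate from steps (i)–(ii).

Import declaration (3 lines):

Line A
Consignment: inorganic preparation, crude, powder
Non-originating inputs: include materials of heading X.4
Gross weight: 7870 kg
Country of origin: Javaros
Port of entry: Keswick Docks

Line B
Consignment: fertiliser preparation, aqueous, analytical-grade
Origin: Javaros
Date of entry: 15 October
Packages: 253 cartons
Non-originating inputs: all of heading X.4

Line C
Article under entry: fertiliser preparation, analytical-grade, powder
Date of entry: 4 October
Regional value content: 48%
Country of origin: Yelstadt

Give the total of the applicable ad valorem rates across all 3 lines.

Line A: inorganic → X.4; powder → X.4.2; crude → X.4.2.3. Scheduled 38%. Javaros agreement on X.2.3.3: X.4.2.3 not covered. → 38%.
Line B: fertiliser → X.3; aqueous → X.3.3; analytical-grade → X.3.3.2. Scheduled 11%. Javaros agreement on X.2.3.3: X.3.3.2 not covered. → 11%.
Line C: fertiliser → X.3; powder → X.3.2; analytical-grade → X.3.2.1. Scheduled 12%. Yelstadt agreement on X.3.2: RVC < 55%. → 12%.
Sum: 38% + 11% + 12% = 61%.

61%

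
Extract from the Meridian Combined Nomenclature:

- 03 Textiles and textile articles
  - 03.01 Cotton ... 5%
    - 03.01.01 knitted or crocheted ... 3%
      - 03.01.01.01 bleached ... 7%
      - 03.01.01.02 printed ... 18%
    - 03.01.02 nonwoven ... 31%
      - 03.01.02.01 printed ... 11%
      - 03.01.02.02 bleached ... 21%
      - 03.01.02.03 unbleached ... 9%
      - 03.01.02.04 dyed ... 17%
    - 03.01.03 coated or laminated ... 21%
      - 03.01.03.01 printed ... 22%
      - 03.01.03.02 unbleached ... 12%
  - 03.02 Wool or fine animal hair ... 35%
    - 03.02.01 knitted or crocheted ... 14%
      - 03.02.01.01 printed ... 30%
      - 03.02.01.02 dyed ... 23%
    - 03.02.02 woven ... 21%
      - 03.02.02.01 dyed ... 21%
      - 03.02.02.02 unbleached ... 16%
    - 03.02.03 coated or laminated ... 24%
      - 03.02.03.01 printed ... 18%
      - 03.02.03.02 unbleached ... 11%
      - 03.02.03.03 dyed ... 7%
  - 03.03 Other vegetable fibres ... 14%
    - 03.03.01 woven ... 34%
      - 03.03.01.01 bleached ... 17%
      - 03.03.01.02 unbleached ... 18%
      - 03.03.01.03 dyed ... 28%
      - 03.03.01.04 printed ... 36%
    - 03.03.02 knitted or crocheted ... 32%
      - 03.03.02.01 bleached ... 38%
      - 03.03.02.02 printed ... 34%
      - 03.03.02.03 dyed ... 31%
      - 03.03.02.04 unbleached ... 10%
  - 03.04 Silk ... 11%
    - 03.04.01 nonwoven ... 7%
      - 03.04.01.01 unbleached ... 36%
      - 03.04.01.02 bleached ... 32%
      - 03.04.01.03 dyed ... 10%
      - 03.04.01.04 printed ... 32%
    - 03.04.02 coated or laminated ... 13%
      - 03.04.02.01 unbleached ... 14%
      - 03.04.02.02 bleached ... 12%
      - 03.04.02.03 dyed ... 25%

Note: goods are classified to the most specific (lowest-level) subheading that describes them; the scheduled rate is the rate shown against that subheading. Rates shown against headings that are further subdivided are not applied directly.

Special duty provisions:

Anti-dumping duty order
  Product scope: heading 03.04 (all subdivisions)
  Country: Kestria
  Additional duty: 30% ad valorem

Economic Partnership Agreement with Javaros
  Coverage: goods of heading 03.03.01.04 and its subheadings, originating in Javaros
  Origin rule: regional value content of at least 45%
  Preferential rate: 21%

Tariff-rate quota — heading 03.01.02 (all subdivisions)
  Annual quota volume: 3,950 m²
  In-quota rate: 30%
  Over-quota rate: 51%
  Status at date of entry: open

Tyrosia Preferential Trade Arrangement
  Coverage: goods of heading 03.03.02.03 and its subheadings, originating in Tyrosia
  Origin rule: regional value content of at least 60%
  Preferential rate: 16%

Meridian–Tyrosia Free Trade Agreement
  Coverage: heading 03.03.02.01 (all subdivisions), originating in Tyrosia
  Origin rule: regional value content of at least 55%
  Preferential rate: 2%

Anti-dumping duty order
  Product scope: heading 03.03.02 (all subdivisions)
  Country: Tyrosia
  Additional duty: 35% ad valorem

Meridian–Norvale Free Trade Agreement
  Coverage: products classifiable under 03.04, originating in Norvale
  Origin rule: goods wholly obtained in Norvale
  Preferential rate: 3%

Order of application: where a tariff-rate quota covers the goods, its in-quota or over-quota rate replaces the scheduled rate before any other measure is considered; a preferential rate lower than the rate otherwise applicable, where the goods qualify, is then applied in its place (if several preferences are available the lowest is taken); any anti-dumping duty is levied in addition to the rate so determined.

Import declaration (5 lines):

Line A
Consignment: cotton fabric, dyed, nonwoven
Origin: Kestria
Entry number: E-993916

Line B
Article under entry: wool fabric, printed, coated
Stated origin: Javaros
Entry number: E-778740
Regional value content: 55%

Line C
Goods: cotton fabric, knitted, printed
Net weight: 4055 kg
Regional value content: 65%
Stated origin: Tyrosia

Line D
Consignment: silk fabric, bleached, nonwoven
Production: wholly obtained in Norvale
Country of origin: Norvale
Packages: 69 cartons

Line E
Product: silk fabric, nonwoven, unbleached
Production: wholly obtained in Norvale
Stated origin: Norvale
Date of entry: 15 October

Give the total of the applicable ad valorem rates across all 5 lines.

Line A: cotton → 03.01; nonwoven → 03.01.02; dyed → 03.01.02.04. Scheduled 17%. quota on 03.01.02 open → in-quota 30%. → 30%.
Line B: wool → 03.02; coated → 03.02.03; printed → 03.02.03.01. Scheduled 18%. Javaros agreement on 03.03.01.04: 03.02.03.01 not covered. → 18%.
Line C: cotton → 03.01; knitted → 03.01.01; printed → 03.01.01.02. Scheduled 18%. Tyrosia agreement on 03.03.02.03: 03.01.01.02 not covered; Tyrosia agreement on 03.03.02.01: 03.01.01.02 not covered. → 18%.
Line D: silk → 03.04; nonwoven → 03.04.01; bleached → 03.04.01.02. Scheduled 32%. Norvale agreement on 03.04: wholly obtained → 3% available; preferential 3%. → 3%.
Line E: silk → 03.04; nonwoven → 03.04.01; unbleached → 03.04.01.01. Scheduled 36%. Norvale agreement on 03.04: wholly obtained → 3% available; preferential 3%. → 3%.
Sum: 30% + 18% + 18% + 3% + 3% = 72%.

72%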